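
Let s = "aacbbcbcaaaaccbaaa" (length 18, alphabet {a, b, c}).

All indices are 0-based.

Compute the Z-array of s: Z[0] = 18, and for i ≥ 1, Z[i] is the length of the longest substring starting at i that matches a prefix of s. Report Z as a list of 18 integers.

Z[0]=18
i=1: i≥r, start 0; Z[1]=1 extend→box=[1,2)
i=2: i≥r, start 0; Z[2]=0
i=3: i≥r, start 0; Z[3]=0
i=4: i≥r, start 0; Z[4]=0
i=5: i≥r, start 0; Z[5]=0
i=6: i≥r, start 0; Z[6]=0
i=7: i≥r, start 0; Z[7]=0
i=8: i≥r, start 0; Z[8]=2 extend→box=[8,10)
i=9: min(r-i=1, Z[1]=1)=1; Z[9]=2 extend→box=[9,11)
i=10: min(r-i=1, Z[1]=1)=1; Z[10]=3 extend→box=[10,13)
i=11: min(r-i=2, Z[1]=1)=1; Z[11]=1
i=12: min(r-i=1, Z[2]=0)=0; Z[12]=0
i=13: i≥r, start 0; Z[13]=0
i=14: i≥r, start 0; Z[14]=0
i=15: i≥r, start 0; Z[15]=2 extend→box=[15,17)
i=16: min(r-i=1, Z[1]=1)=1; Z[16]=2 extend→box=[16,18)
i=17: min(r-i=1, Z[1]=1)=1; Z[17]=1

[18, 1, 0, 0, 0, 0, 0, 0, 2, 2, 3, 1, 0, 0, 0, 2, 2, 1]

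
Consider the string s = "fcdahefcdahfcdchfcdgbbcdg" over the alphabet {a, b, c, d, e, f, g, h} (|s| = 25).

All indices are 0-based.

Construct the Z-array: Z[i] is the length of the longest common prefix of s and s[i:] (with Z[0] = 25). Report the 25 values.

[25, 0, 0, 0, 0, 0, 5, 0, 0, 0, 0, 3, 0, 0, 0, 0, 3, 0, 0, 0, 0, 0, 0, 0, 0]

Z[0]=25
i=1: i≥r, start 0; Z[1]=0
i=2: i≥r, start 0; Z[2]=0
i=3: i≥r, start 0; Z[3]=0
i=4: i≥r, start 0; Z[4]=0
i=5: i≥r, start 0; Z[5]=0
i=6: i≥r, start 0; Z[6]=5 scan→box=[6,11)
i=7: min(r-i=4, Z[1]=0)=0; Z[7]=0
i=8: min(r-i=3, Z[2]=0)=0; Z[8]=0
i=9: min(r-i=2, Z[3]=0)=0; Z[9]=0
i=10: min(r-i=1, Z[4]=0)=0; Z[10]=0
i=11: i≥r, start 0; Z[11]=3 scan→box=[11,14)
i=12: min(r-i=2, Z[1]=0)=0; Z[12]=0
i=13: min(r-i=1, Z[2]=0)=0; Z[13]=0
i=14: i≥r, start 0; Z[14]=0
i=15: i≥r, start 0; Z[15]=0
i=16: i≥r, start 0; Z[16]=3 scan→box=[16,19)
i=17: min(r-i=2, Z[1]=0)=0; Z[17]=0
i=18: min(r-i=1, Z[2]=0)=0; Z[18]=0
i=19: i≥r, start 0; Z[19]=0
i=20: i≥r, start 0; Z[20]=0
i=21: i≥r, start 0; Z[21]=0
i=22: i≥r, start 0; Z[22]=0
i=23: i≥r, start 0; Z[23]=0
i=24: i≥r, start 0; Z[24]=0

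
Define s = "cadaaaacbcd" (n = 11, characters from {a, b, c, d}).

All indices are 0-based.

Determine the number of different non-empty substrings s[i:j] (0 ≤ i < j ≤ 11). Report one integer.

rank→(start, suffix):
  0 → (3, 'aaaacbcd')
  1 → (4, 'aaacbcd')
  2 → (5, 'aacbcd')
  3 → (6, 'acbcd')
  4 → (1, 'adaaaacbcd')
  5 → (8, 'bcd')
  6 → (0, 'cadaaaacbcd')
  7 → (7, 'cbcd')
  8 → (9, 'cd')
  9 → (10, 'd')
  10 → (2, 'daaaacbcd')

SA = [3, 4, 5, 6, 1, 8, 0, 7, 9, 10, 2]
rank  pair      lcp
   1  s[3:],s[4:]  3  'aaa'
   2  s[4:],s[5:]  2  'aa'
   3  s[5:],s[6:]  1  'a'
   4  s[6:],s[1:]  1  'a'
   5  s[1:],s[8:]  0  ''
   6  s[8:],s[0:]  0  ''
   7  s[0:],s[7:]  1  'c'
   8  s[7:],s[9:]  1  'c'
   9  s[9:],s[10:]  0  ''
  10  s[10:],s[2:]  1  'd'

n(n+1)/2 = 11·12/2 = 66
Σ LCP = 0 + 3 + 2 + 1 + 1 + 0 + 0 + 1 + 1 + 0 + 1 = 10
distinct = 66 − 10 = 56

56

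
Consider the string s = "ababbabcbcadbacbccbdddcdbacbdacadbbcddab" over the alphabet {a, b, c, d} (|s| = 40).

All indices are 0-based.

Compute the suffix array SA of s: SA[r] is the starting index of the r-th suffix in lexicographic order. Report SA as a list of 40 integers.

[38, 0, 2, 5, 29, 13, 25, 10, 31, 39, 1, 4, 12, 24, 3, 33, 8, 6, 15, 34, 27, 18, 9, 30, 7, 14, 26, 17, 16, 22, 35, 37, 28, 11, 23, 32, 21, 36, 20, 19]

sorted suffixes:
  #0 SA[0]=38  'ab'
  #1 SA[1]=0  'ababbabcbcadbacbccbdddcdbacbdacadbbcddab'
  #2 SA[2]=2  'abbabcbcadbacbccbdddcdbacbdacadbbcddab'
  #3 SA[3]=5  'abcbcadbacbccbdddcdbacbdacadbbcddab'
  #4 SA[4]=29  'acadbbcddab'
  #5 SA[5]=13  'acbccbdddcdbacbdacadbbcddab'
  #6 SA[6]=25  'acbdacadbbcddab'
  #7 SA[7]=10  'adbacbccbdddcdbacbdacadbbcddab'
  #8 SA[8]=31  'adbbcddab'
  #9 SA[9]=39  'b'
  #10 SA[10]=1  'babbabcbcadbacbccbdddcdbacbdacadbbcddab'
  #11 SA[11]=4  'babcbcadbacbccbdddcdbacbdacadbbcddab'
  #12 SA[12]=12  'bacbccbdddcdbacbdacadbbcddab'
  #13 SA[13]=24  'bacbdacadbbcddab'
  #14 SA[14]=3  'bbabcbcadbacbccbdddcdbacbdacadbbcddab'
  #15 SA[15]=33  'bbcddab'
  #16 SA[16]=8  'bcadbacbccbdddcdbacbdacadbbcddab'
  #17 SA[17]=6  'bcbcadbacbccbdddcdbacbdacadbbcddab'
  #18 SA[18]=15  'bccbdddcdbacbdacadbbcddab'
  #19 SA[19]=34  'bcddab'
  #20 SA[20]=27  'bdacadbbcddab'
  #21 SA[21]=18  'bdddcdbacbdacadbbcddab'
  #22 SA[22]=9  'cadbacbccbdddcdbacbdacadbbcddab'
  #23 SA[23]=30  'cadbbcddab'
  #24 SA[24]=7  'cbcadbacbccbdddcdbacbdacadbbcddab'
  #25 SA[25]=14  'cbccbdddcdbacbdacadbbcddab'
  #26 SA[26]=26  'cbdacadbbcddab'
  #27 SA[27]=17  'cbdddcdbacbdacadbbcddab'
  #28 SA[28]=16  'ccbdddcdbacbdacadbbcddab'
  #29 SA[29]=22  'cdbacbdacadbbcddab'
  #30 SA[30]=35  'cddab'
  #31 SA[31]=37  'dab'
  #32 SA[32]=28  'dacadbbcddab'
  #33 SA[33]=11  'dbacbccbdddcdbacbdacadbbcddab'
  #34 SA[34]=23  'dbacbdacadbbcddab'
  #35 SA[35]=32  'dbbcddab'
  #36 SA[36]=21  'dcdbacbdacadbbcddab'
  #37 SA[37]=36  'ddab'
  #38 SA[38]=20  'ddcdbacbdacadbbcddab'
  #39 SA[39]=19  'dddcdbacbdacadbbcddab'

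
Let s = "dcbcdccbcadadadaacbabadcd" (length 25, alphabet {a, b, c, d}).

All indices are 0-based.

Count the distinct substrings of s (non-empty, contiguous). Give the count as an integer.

285

rank | idx | suffix
   0 |  15 | aacbabadcd
   1 |  19 | abadcd
   2 |  16 | acbabadcd
   3 |  13 | adaacbabadcd
   4 |  11 | adadaacbabadcd
   5 |   9 | adadadaacbabadcd
   6 |  21 | adcd
   7 |  18 | babadcd
   8 |  20 | badcd
   9 |   7 | bcadadadaacbabadcd
  10 |   2 | bcdccbcadadadaacbabadcd
  11 |   8 | cadadadaacbabadcd
  12 |  17 | cbabadcd
  13 |   6 | cbcadadadaacbabadcd
  14 |   1 | cbcdccbcadadadaacbabadcd
  15 |   5 | ccbcadadadaacbabadcd
  16 |  23 | cd
  17 |   3 | cdccbcadadadaacbabadcd
  18 |  24 | d
  19 |  14 | daacbabadcd
  20 |  12 | dadaacbabadcd
  21 |  10 | dadadaacbabadcd
  22 |   0 | dcbcdccbcadadadaacbabadcd
  23 |   4 | dccbcadadadaacbabadcd
  24 |  22 | dcd

SA = [15, 19, 16, 13, 11, 9, 21, 18, 20, 7, 2, 8, 17, 6, 1, 5, 23, 3, 24, 14, 12, 10, 0, 4, 22]
i: (SA[i-1],SA[i]) lcp shared
  1: (15,19) 1 'a'
  2: (19,16) 1 'a'
  3: (16,13) 1 'a'
  4: (13,11) 3 'ada'
  5: (11,9) 5 'adada'
  6: (9,21) 2 'ad'
  7: (21,18) 0 ''
  8: (18,20) 2 'ba'
  9: (20,7) 1 'b'
  10: (7,2) 2 'bc'
  11: (2,8) 0 ''
  12: (8,17) 1 'c'
  13: (17,6) 2 'cb'
  14: (6,1) 3 'cbc'
  15: (1,5) 1 'c'
  16: (5,23) 1 'c'
  17: (23,3) 2 'cd'
  18: (3,24) 0 ''
  19: (24,14) 1 'd'
  20: (14,12) 2 'da'
  21: (12,10) 4 'dada'
  22: (10,0) 1 'd'
  23: (0,4) 2 'dc'
  24: (4,22) 2 'dc'

n(n+1)/2 = 25·26/2 = 325
Σ LCP = 0 + 1 + 1 + 1 + 3 + 5 + 2 + 0 + 2 + 1 + 2 + 0 + 1 + 2 + 3 + 1 + 1 + 2 + 0 + 1 + 2 + 4 + 1 + 2 + 2 = 40
distinct = 325 − 40 = 285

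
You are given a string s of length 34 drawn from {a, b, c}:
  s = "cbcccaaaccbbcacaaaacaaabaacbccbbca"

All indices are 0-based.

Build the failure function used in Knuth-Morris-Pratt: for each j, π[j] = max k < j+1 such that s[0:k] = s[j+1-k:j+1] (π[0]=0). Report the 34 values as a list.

π[0] = 0
j=1 s[j]='b': π[1]=0 (border '')
j=2 s[j]='c': π[2]=1 (border 'c')
j=3 s[j]='c': k: 1→0; π[3]=1 (border 'c')
j=4 s[j]='c': k: 1→0; π[4]=1 (border 'c')
j=5 s[j]='a': k: 1→0; π[5]=0 (border '')
j=6 s[j]='a': π[6]=0 (border '')
j=7 s[j]='a': π[7]=0 (border '')
j=8 s[j]='c': π[8]=1 (border 'c')
j=9 s[j]='c': k: 1→0; π[9]=1 (border 'c')
j=10 s[j]='b': π[10]=2 (border 'cb')
j=11 s[j]='b': k: 2→0; π[11]=0 (border '')
j=12 s[j]='c': π[12]=1 (border 'c')
j=13 s[j]='a': k: 1→0; π[13]=0 (border '')
j=14 s[j]='c': π[14]=1 (border 'c')
j=15 s[j]='a': k: 1→0; π[15]=0 (border '')
j=16 s[j]='a': π[16]=0 (border '')
j=17 s[j]='a': π[17]=0 (border '')
j=18 s[j]='a': π[18]=0 (border '')
j=19 s[j]='c': π[19]=1 (border 'c')
j=20 s[j]='a': k: 1→0; π[20]=0 (border '')
j=21 s[j]='a': π[21]=0 (border '')
j=22 s[j]='a': π[22]=0 (border '')
j=23 s[j]='b': π[23]=0 (border '')
j=24 s[j]='a': π[24]=0 (border '')
j=25 s[j]='a': π[25]=0 (border '')
j=26 s[j]='c': π[26]=1 (border 'c')
j=27 s[j]='b': π[27]=2 (border 'cb')
j=28 s[j]='c': π[28]=3 (border 'cbc')
j=29 s[j]='c': π[29]=4 (border 'cbcc')
j=30 s[j]='b': k: 4→1; π[30]=2 (border 'cb')
j=31 s[j]='b': k: 2→0; π[31]=0 (border '')
j=32 s[j]='c': π[32]=1 (border 'c')
j=33 s[j]='a': k: 1→0; π[33]=0 (border '')

[0, 0, 1, 1, 1, 0, 0, 0, 1, 1, 2, 0, 1, 0, 1, 0, 0, 0, 0, 1, 0, 0, 0, 0, 0, 0, 1, 2, 3, 4, 2, 0, 1, 0]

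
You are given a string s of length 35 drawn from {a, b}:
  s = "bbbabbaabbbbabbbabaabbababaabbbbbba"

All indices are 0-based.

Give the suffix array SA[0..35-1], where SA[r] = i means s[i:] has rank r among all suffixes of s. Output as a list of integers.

[34, 18, 6, 26, 16, 24, 22, 3, 19, 12, 7, 27, 33, 17, 5, 25, 15, 23, 21, 2, 11, 32, 4, 14, 20, 1, 10, 31, 13, 0, 9, 30, 8, 29, 28]

rank→(start, suffix):
  0 → (34, 'a')
  1 → (18, 'aabbababaabbbbbba')
  2 → (6, 'aabbbbabbbabaabbababaabbbbbba')
  3 → (26, 'aabbbbbba')
  4 → (16, 'abaabbababaabbbbbba')
  5 → (24, 'abaabbbbbba')
  6 → (22, 'ababaabbbbbba')
  7 → (3, 'abbaabbbbabbbabaabbababaabbbbbba')
  8 → (19, 'abbababaabbbbbba')
  9 → (12, 'abbbabaabbababaabbbbbba')
  10 → (7, 'abbbbabbbabaabbababaabbbbbba')
  11 → (27, 'abbbbbba')
  12 → (33, 'ba')
  13 → (17, 'baabbababaabbbbbba')
  14 → (5, 'baabbbbabbbabaabbababaabbbbbba')
  15 → (25, 'baabbbbbba')
  16 → (15, 'babaabbababaabbbbbba')
  17 → (23, 'babaabbbbbba')
  18 → (21, 'bababaabbbbbba')
  19 → (2, 'babbaabbbbabbbabaabbababaabbbbbba')
  20 → (11, 'babbbabaabbababaabbbbbba')
  21 → (32, 'bba')
  22 → (4, 'bbaabbbbabbbabaabbababaabbbbbba')
  23 → (14, 'bbabaabbababaabbbbbba')
  24 → (20, 'bbababaabbbbbba')
  25 → (1, 'bbabbaabbbbabbbabaabbababaabbbbbba')
  26 → (10, 'bbabbbabaabbababaabbbbbba')
  27 → (31, 'bbba')
  28 → (13, 'bbbabaabbababaabbbbbba')
  29 → (0, 'bbbabbaabbbbabbbabaabbababaabbbbbba')
  30 → (9, 'bbbabbbabaabbababaabbbbbba')
  31 → (30, 'bbbba')
  32 → (8, 'bbbbabbbabaabbababaabbbbbba')
  33 → (29, 'bbbbba')
  34 → (28, 'bbbbbba')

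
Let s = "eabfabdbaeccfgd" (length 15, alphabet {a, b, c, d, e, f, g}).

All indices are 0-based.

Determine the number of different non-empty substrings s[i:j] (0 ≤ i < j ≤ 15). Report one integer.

rank→(start, suffix):
  0 → (4, 'abdbaeccfgd')
  1 → (1, 'abfabdbaeccfgd')
  2 → (8, 'aeccfgd')
  3 → (7, 'baeccfgd')
  4 → (5, 'bdbaeccfgd')
  5 → (2, 'bfabdbaeccfgd')
  6 → (10, 'ccfgd')
  7 → (11, 'cfgd')
  8 → (14, 'd')
  9 → (6, 'dbaeccfgd')
  10 → (0, 'eabfabdbaeccfgd')
  11 → (9, 'eccfgd')
  12 → (3, 'fabdbaeccfgd')
  13 → (12, 'fgd')
  14 → (13, 'gd')

SA = [4, 1, 8, 7, 5, 2, 10, 11, 14, 6, 0, 9, 3, 12, 13]
[i] adj suffixes → lcp
  [1] 4/1 → 2 ('ab')
  [2] 1/8 → 1 ('a')
  [3] 8/7 → 0 ('')
  [4] 7/5 → 1 ('b')
  [5] 5/2 → 1 ('b')
  [6] 2/10 → 0 ('')
  [7] 10/11 → 1 ('c')
  [8] 11/14 → 0 ('')
  [9] 14/6 → 1 ('d')
  [10] 6/0 → 0 ('')
  [11] 0/9 → 1 ('e')
  [12] 9/3 → 0 ('')
  [13] 3/12 → 1 ('f')
  [14] 12/13 → 0 ('')

n(n+1)/2 = 15·16/2 = 120
Σ LCP = 0 + 2 + 1 + 0 + 1 + 1 + 0 + 1 + 0 + 1 + 0 + 1 + 0 + 1 + 0 = 9
distinct = 120 − 9 = 111

111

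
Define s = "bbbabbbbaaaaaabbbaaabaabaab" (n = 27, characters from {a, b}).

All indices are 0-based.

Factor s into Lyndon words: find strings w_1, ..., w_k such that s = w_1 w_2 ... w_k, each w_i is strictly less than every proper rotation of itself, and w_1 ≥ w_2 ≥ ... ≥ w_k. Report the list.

emit factor 1: 'b' (i=0, period=1)
emit factor 2: 'b' (i=1, period=1)
emit factor 3: 'b' (i=2, period=1)
emit factor 4: 'abbbb' (i=3, period=5)
emit factor 5: 'aaaaaabbbaaabaabaab' (i=8, period=19)

["b", "b", "b", "abbbb", "aaaaaabbbaaabaabaab"]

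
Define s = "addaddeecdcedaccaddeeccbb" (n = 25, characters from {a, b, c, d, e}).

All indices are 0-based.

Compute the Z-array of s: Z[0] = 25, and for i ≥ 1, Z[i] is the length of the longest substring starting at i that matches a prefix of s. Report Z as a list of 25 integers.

[25, 0, 0, 3, 0, 0, 0, 0, 0, 0, 0, 0, 0, 1, 0, 0, 3, 0, 0, 0, 0, 0, 0, 0, 0]

Z[0]=25
i=1: i≥r, start 0; Z[1]=0
i=2: i≥r, start 0; Z[2]=0
i=3: i≥r, start 0; Z[3]=3 scan→box=[3,6)
i=4: min(r-i=2, Z[1]=0)=0; Z[4]=0
i=5: min(r-i=1, Z[2]=0)=0; Z[5]=0
i=6: i≥r, start 0; Z[6]=0
i=7: i≥r, start 0; Z[7]=0
i=8: i≥r, start 0; Z[8]=0
i=9: i≥r, start 0; Z[9]=0
i=10: i≥r, start 0; Z[10]=0
i=11: i≥r, start 0; Z[11]=0
i=12: i≥r, start 0; Z[12]=0
i=13: i≥r, start 0; Z[13]=1 scan→box=[13,14)
i=14: i≥r, start 0; Z[14]=0
i=15: i≥r, start 0; Z[15]=0
i=16: i≥r, start 0; Z[16]=3 scan→box=[16,19)
i=17: min(r-i=2, Z[1]=0)=0; Z[17]=0
i=18: min(r-i=1, Z[2]=0)=0; Z[18]=0
i=19: i≥r, start 0; Z[19]=0
i=20: i≥r, start 0; Z[20]=0
i=21: i≥r, start 0; Z[21]=0
i=22: i≥r, start 0; Z[22]=0
i=23: i≥r, start 0; Z[23]=0
i=24: i≥r, start 0; Z[24]=0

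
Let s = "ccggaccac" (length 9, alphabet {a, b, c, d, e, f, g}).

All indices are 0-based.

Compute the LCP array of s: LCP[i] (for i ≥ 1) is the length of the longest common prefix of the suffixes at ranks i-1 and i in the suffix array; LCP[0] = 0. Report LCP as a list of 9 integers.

[0, 2, 0, 1, 1, 2, 1, 0, 1]

sorted suffixes:
  #0 SA[0]=7  'ac'
  #1 SA[1]=4  'accac'
  #2 SA[2]=8  'c'
  #3 SA[3]=6  'cac'
  #4 SA[4]=5  'ccac'
  #5 SA[5]=0  'ccggaccac'
  #6 SA[6]=1  'cggaccac'
  #7 SA[7]=3  'gaccac'
  #8 SA[8]=2  'ggaccac'

SA = [7, 4, 8, 6, 5, 0, 1, 3, 2]
i: (SA[i-1],SA[i]) lcp shared
  1: (7,4) 2 'ac'
  2: (4,8) 0 ''
  3: (8,6) 1 'c'
  4: (6,5) 1 'c'
  5: (5,0) 2 'cc'
  6: (0,1) 1 'c'
  7: (1,3) 0 ''
  8: (3,2) 1 'g'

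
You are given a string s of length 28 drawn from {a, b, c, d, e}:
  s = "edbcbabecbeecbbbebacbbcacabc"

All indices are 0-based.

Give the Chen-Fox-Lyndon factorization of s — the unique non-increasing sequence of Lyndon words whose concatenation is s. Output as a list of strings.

emit factor 1: 'e' (i=0, period=1)
emit factor 2: 'd' (i=1, period=1)
emit factor 3: 'bc' (i=2, period=2)
emit factor 4: 'b' (i=4, period=1)
emit factor 5: 'abecbeecbbbebacbbcac' (i=5, period=20)
emit factor 6: 'abc' (i=25, period=3)

["e", "d", "bc", "b", "abecbeecbbbebacbbcac", "abc"]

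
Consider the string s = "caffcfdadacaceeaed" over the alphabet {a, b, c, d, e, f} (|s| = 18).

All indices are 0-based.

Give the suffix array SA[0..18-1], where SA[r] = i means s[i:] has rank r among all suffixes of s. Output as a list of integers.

rank | idx | suffix
   0 |   9 | acaceeaed
   1 |  11 | aceeaed
   2 |   7 | adacaceeaed
   3 |  15 | aed
   4 |   1 | affcfdadacaceeaed
   5 |  10 | caceeaed
   6 |   0 | caffcfdadacaceeaed
   7 |  12 | ceeaed
   8 |   4 | cfdadacaceeaed
   9 |  17 | d
  10 |   8 | dacaceeaed
  11 |   6 | dadacaceeaed
  12 |  14 | eaed
  13 |  16 | ed
  14 |  13 | eeaed
  15 |   3 | fcfdadacaceeaed
  16 |   5 | fdadacaceeaed
  17 |   2 | ffcfdadacaceeaed

[9, 11, 7, 15, 1, 10, 0, 12, 4, 17, 8, 6, 14, 16, 13, 3, 5, 2]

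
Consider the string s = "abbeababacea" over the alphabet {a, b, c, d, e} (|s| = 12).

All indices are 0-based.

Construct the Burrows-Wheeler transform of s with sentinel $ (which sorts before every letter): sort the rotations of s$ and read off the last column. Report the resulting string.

aeeb$baaabacb

rank  rotation       last
    0  $abbeababacea  a
    1  a$abbeababace  e
    2  ababacea$abbe  e
    3  abacea$abbeab  b
    4  abbeababacea$  $
    5  acea$abbeabab  b
    6  babacea$abbea  a
    7  bacea$abbeaba  a
    8  bbeababacea$a  a
    9  beababacea$ab  b
   10  cea$abbeababa  a
   11  ea$abbeababac  c
   12  eababacea$abb  b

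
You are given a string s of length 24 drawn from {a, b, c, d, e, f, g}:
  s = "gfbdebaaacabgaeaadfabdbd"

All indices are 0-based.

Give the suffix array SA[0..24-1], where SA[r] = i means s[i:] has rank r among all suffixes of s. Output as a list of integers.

[6, 7, 15, 19, 10, 8, 16, 13, 5, 22, 20, 2, 11, 9, 23, 21, 3, 17, 14, 4, 18, 1, 12, 0]

rank→(start, suffix):
  0 → (6, 'aaacabgaeaadfabdbd')
  1 → (7, 'aacabgaeaadfabdbd')
  2 → (15, 'aadfabdbd')
  3 → (19, 'abdbd')
  4 → (10, 'abgaeaadfabdbd')
  5 → (8, 'acabgaeaadfabdbd')
  6 → (16, 'adfabdbd')
  7 → (13, 'aeaadfabdbd')
  8 → (5, 'baaacabgaeaadfabdbd')
  9 → (22, 'bd')
  10 → (20, 'bdbd')
  11 → (2, 'bdebaaacabgaeaadfabdbd')
  12 → (11, 'bgaeaadfabdbd')
  13 → (9, 'cabgaeaadfabdbd')
  14 → (23, 'd')
  15 → (21, 'dbd')
  16 → (3, 'debaaacabgaeaadfabdbd')
  17 → (17, 'dfabdbd')
  18 → (14, 'eaadfabdbd')
  19 → (4, 'ebaaacabgaeaadfabdbd')
  20 → (18, 'fabdbd')
  21 → (1, 'fbdebaaacabgaeaadfabdbd')
  22 → (12, 'gaeaadfabdbd')
  23 → (0, 'gfbdebaaacabgaeaadfabdbd')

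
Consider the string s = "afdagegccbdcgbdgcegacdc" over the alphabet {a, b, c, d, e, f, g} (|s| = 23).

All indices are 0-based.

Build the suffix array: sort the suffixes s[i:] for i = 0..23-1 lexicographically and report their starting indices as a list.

rank→(start, suffix):
  0 → (19, 'acdc')
  1 → (0, 'afdagegccbdcgbdgcegacdc')
  2 → (3, 'agegccbdcgbdgcegacdc')
  3 → (9, 'bdcgbdgcegacdc')
  4 → (13, 'bdgcegacdc')
  5 → (22, 'c')
  6 → (8, 'cbdcgbdgcegacdc')
  7 → (7, 'ccbdcgbdgcegacdc')
  8 → (20, 'cdc')
  9 → (16, 'cegacdc')
  10 → (11, 'cgbdgcegacdc')
  11 → (2, 'dagegccbdcgbdgcegacdc')
  12 → (21, 'dc')
  13 → (10, 'dcgbdgcegacdc')
  14 → (14, 'dgcegacdc')
  15 → (17, 'egacdc')
  16 → (5, 'egccbdcgbdgcegacdc')
  17 → (1, 'fdagegccbdcgbdgcegacdc')
  18 → (18, 'gacdc')
  19 → (12, 'gbdgcegacdc')
  20 → (6, 'gccbdcgbdgcegacdc')
  21 → (15, 'gcegacdc')
  22 → (4, 'gegccbdcgbdgcegacdc')

[19, 0, 3, 9, 13, 22, 8, 7, 20, 16, 11, 2, 21, 10, 14, 17, 5, 1, 18, 12, 6, 15, 4]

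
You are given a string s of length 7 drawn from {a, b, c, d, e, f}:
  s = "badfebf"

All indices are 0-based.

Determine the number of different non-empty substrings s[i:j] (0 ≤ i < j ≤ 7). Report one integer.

26

sorted suffixes:
  #0 SA[0]=1  'adfebf'
  #1 SA[1]=0  'badfebf'
  #2 SA[2]=5  'bf'
  #3 SA[3]=2  'dfebf'
  #4 SA[4]=4  'ebf'
  #5 SA[5]=6  'f'
  #6 SA[6]=3  'febf'

SA = [1, 0, 5, 2, 4, 6, 3]
i: (SA[i-1],SA[i]) lcp shared
  1: (1,0) 0 ''
  2: (0,5) 1 'b'
  3: (5,2) 0 ''
  4: (2,4) 0 ''
  5: (4,6) 0 ''
  6: (6,3) 1 'f'

n(n+1)/2 = 7·8/2 = 28
Σ LCP = 0 + 0 + 1 + 0 + 0 + 0 + 1 = 2
distinct = 28 − 2 = 26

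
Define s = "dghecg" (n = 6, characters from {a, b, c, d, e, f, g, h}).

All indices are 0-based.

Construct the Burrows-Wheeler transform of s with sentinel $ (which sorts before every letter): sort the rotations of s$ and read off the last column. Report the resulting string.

rank  rotation last
    0  $dghecg  g
    1  cg$dghe  e
    2  dghecg$  $
    3  ecg$dgh  h
    4  g$dghec  c
    5  ghecg$d  d
    6  hecg$dg  g

ge$hcdg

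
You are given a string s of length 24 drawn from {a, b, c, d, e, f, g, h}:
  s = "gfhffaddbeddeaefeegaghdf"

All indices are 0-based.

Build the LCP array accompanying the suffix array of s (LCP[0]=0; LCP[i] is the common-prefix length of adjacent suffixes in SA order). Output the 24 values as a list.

[0, 1, 1, 0, 0, 1, 2, 1, 1, 0, 1, 1, 1, 1, 0, 1, 1, 1, 1, 0, 1, 1, 0, 1]

sorted suffixes:
  #0 SA[0]=5  'addbeddeaefeegaghdf'
  #1 SA[1]=13  'aefeegaghdf'
  #2 SA[2]=19  'aghdf'
  #3 SA[3]=8  'beddeaefeegaghdf'
  #4 SA[4]=7  'dbeddeaefeegaghdf'
  #5 SA[5]=6  'ddbeddeaefeegaghdf'
  #6 SA[6]=10  'ddeaefeegaghdf'
  #7 SA[7]=11  'deaefeegaghdf'
  #8 SA[8]=22  'df'
  #9 SA[9]=12  'eaefeegaghdf'
  #10 SA[10]=9  'eddeaefeegaghdf'
  #11 SA[11]=16  'eegaghdf'
  #12 SA[12]=14  'efeegaghdf'
  #13 SA[13]=17  'egaghdf'
  #14 SA[14]=23  'f'
  #15 SA[15]=4  'faddbeddeaefeegaghdf'
  #16 SA[16]=15  'feegaghdf'
  #17 SA[17]=3  'ffaddbeddeaefeegaghdf'
  #18 SA[18]=1  'fhffaddbeddeaefeegaghdf'
  #19 SA[19]=18  'gaghdf'
  #20 SA[20]=0  'gfhffaddbeddeaefeegaghdf'
  #21 SA[21]=20  'ghdf'
  #22 SA[22]=21  'hdf'
  #23 SA[23]=2  'hffaddbeddeaefeegaghdf'

SA = [5, 13, 19, 8, 7, 6, 10, 11, 22, 12, 9, 16, 14, 17, 23, 4, 15, 3, 1, 18, 0, 20, 21, 2]
[i] adj suffixes → lcp
  [1] 5/13 → 1 ('a')
  [2] 13/19 → 1 ('a')
  [3] 19/8 → 0 ('')
  [4] 8/7 → 0 ('')
  [5] 7/6 → 1 ('d')
  [6] 6/10 → 2 ('dd')
  [7] 10/11 → 1 ('d')
  [8] 11/22 → 1 ('d')
  [9] 22/12 → 0 ('')
  [10] 12/9 → 1 ('e')
  [11] 9/16 → 1 ('e')
  [12] 16/14 → 1 ('e')
  [13] 14/17 → 1 ('e')
  [14] 17/23 → 0 ('')
  [15] 23/4 → 1 ('f')
  [16] 4/15 → 1 ('f')
  [17] 15/3 → 1 ('f')
  [18] 3/1 → 1 ('f')
  [19] 1/18 → 0 ('')
  [20] 18/0 → 1 ('g')
  [21] 0/20 → 1 ('g')
  [22] 20/21 → 0 ('')
  [23] 21/2 → 1 ('h')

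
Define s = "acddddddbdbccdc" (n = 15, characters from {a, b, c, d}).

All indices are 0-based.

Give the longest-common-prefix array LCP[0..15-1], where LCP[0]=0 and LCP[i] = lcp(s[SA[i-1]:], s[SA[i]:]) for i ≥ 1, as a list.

rank→(start, suffix):
  0 → (0, 'acddddddbdbccdc')
  1 → (10, 'bccdc')
  2 → (8, 'bdbccdc')
  3 → (14, 'c')
  4 → (11, 'ccdc')
  5 → (12, 'cdc')
  6 → (1, 'cddddddbdbccdc')
  7 → (9, 'dbccdc')
  8 → (7, 'dbdbccdc')
  9 → (13, 'dc')
  10 → (6, 'ddbdbccdc')
  11 → (5, 'dddbdbccdc')
  12 → (4, 'ddddbdbccdc')
  13 → (3, 'dddddbdbccdc')
  14 → (2, 'ddddddbdbccdc')

SA = [0, 10, 8, 14, 11, 12, 1, 9, 7, 13, 6, 5, 4, 3, 2]
rank  pair      lcp
   1  s[0:],s[10:]  0  ''
   2  s[10:],s[8:]  1  'b'
   3  s[8:],s[14:]  0  ''
   4  s[14:],s[11:]  1  'c'
   5  s[11:],s[12:]  1  'c'
   6  s[12:],s[1:]  2  'cd'
   7  s[1:],s[9:]  0  ''
   8  s[9:],s[7:]  2  'db'
   9  s[7:],s[13:]  1  'd'
  10  s[13:],s[6:]  1  'd'
  11  s[6:],s[5:]  2  'dd'
  12  s[5:],s[4:]  3  'ddd'
  13  s[4:],s[3:]  4  'dddd'
  14  s[3:],s[2:]  5  'ddddd'

[0, 0, 1, 0, 1, 1, 2, 0, 2, 1, 1, 2, 3, 4, 5]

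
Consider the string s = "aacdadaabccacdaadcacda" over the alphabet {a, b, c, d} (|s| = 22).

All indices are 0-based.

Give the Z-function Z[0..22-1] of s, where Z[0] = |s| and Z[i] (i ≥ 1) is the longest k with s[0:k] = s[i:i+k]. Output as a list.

Z[0]=22
i=1: fresh scan; Z[1]=1 extend→box=[1,2)
i=2: fresh scan; Z[2]=0
i=3: fresh scan; Z[3]=0
i=4: fresh scan; Z[4]=1 extend→box=[4,5)
i=5: fresh scan; Z[5]=0
i=6: fresh scan; Z[6]=2 extend→box=[6,8)
i=7: min(r-i=1, Z[1]=1)=1; Z[7]=1
i=8: fresh scan; Z[8]=0
i=9: fresh scan; Z[9]=0
i=10: fresh scan; Z[10]=0
i=11: fresh scan; Z[11]=1 extend→box=[11,12)
i=12: fresh scan; Z[12]=0
i=13: fresh scan; Z[13]=0
i=14: fresh scan; Z[14]=2 extend→box=[14,16)
i=15: min(r-i=1, Z[1]=1)=1; Z[15]=1
i=16: fresh scan; Z[16]=0
i=17: fresh scan; Z[17]=0
i=18: fresh scan; Z[18]=1 extend→box=[18,19)
i=19: fresh scan; Z[19]=0
i=20: fresh scan; Z[20]=0
i=21: fresh scan; Z[21]=1 extend→box=[21,22)

[22, 1, 0, 0, 1, 0, 2, 1, 0, 0, 0, 1, 0, 0, 2, 1, 0, 0, 1, 0, 0, 1]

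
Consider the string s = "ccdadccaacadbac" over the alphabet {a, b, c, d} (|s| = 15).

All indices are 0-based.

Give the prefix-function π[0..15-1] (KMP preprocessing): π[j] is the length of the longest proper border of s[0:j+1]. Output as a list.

π[0] = 0
j=1 s[j]='c': π[1]=1 (border 'c')
j=2 s[j]='d': k: 1→0; π[2]=0 (border '')
j=3 s[j]='a': π[3]=0 (border '')
j=4 s[j]='d': π[4]=0 (border '')
j=5 s[j]='c': π[5]=1 (border 'c')
j=6 s[j]='c': π[6]=2 (border 'cc')
j=7 s[j]='a': k: 2→1→0; π[7]=0 (border '')
j=8 s[j]='a': π[8]=0 (border '')
j=9 s[j]='c': π[9]=1 (border 'c')
j=10 s[j]='a': k: 1→0; π[10]=0 (border '')
j=11 s[j]='d': π[11]=0 (border '')
j=12 s[j]='b': π[12]=0 (border '')
j=13 s[j]='a': π[13]=0 (border '')
j=14 s[j]='c': π[14]=1 (border 'c')

[0, 1, 0, 0, 0, 1, 2, 0, 0, 1, 0, 0, 0, 0, 1]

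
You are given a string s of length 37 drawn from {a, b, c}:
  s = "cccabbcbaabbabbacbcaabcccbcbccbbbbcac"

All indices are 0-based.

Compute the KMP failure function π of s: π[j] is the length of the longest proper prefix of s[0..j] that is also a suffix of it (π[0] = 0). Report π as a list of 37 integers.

[0, 1, 2, 0, 0, 0, 1, 0, 0, 0, 0, 0, 0, 0, 0, 0, 1, 0, 1, 0, 0, 0, 1, 2, 3, 0, 1, 0, 1, 2, 0, 0, 0, 0, 1, 0, 1]

π[0] = 0
j=1 s[j]='c': π[1]=1 (border 'c')
j=2 s[j]='c': π[2]=2 (border 'cc')
j=3 s[j]='a': k: 2→1→0; π[3]=0 (border '')
j=4 s[j]='b': π[4]=0 (border '')
j=5 s[j]='b': π[5]=0 (border '')
j=6 s[j]='c': π[6]=1 (border 'c')
j=7 s[j]='b': k: 1→0; π[7]=0 (border '')
j=8 s[j]='a': π[8]=0 (border '')
j=9 s[j]='a': π[9]=0 (border '')
j=10 s[j]='b': π[10]=0 (border '')
j=11 s[j]='b': π[11]=0 (border '')
j=12 s[j]='a': π[12]=0 (border '')
j=13 s[j]='b': π[13]=0 (border '')
j=14 s[j]='b': π[14]=0 (border '')
j=15 s[j]='a': π[15]=0 (border '')
j=16 s[j]='c': π[16]=1 (border 'c')
j=17 s[j]='b': k: 1→0; π[17]=0 (border '')
j=18 s[j]='c': π[18]=1 (border 'c')
j=19 s[j]='a': k: 1→0; π[19]=0 (border '')
j=20 s[j]='a': π[20]=0 (border '')
j=21 s[j]='b': π[21]=0 (border '')
j=22 s[j]='c': π[22]=1 (border 'c')
j=23 s[j]='c': π[23]=2 (border 'cc')
j=24 s[j]='c': π[24]=3 (border 'ccc')
j=25 s[j]='b': k: 3→2→1→0; π[25]=0 (border '')
j=26 s[j]='c': π[26]=1 (border 'c')
j=27 s[j]='b': k: 1→0; π[27]=0 (border '')
j=28 s[j]='c': π[28]=1 (border 'c')
j=29 s[j]='c': π[29]=2 (border 'cc')
j=30 s[j]='b': k: 2→1→0; π[30]=0 (border '')
j=31 s[j]='b': π[31]=0 (border '')
j=32 s[j]='b': π[32]=0 (border '')
j=33 s[j]='b': π[33]=0 (border '')
j=34 s[j]='c': π[34]=1 (border 'c')
j=35 s[j]='a': k: 1→0; π[35]=0 (border '')
j=36 s[j]='c': π[36]=1 (border 'c')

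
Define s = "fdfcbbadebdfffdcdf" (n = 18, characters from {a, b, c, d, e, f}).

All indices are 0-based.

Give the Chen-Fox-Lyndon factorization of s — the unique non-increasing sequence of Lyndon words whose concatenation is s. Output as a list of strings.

["f", "df", "c", "b", "b", "adebdfffdcdf"]

emit factor 1: 'f' (i=0, period=1)
emit factor 2: 'df' (i=1, period=2)
emit factor 3: 'c' (i=3, period=1)
emit factor 4: 'b' (i=4, period=1)
emit factor 5: 'b' (i=5, period=1)
emit factor 6: 'adebdfffdcdf' (i=6, period=12)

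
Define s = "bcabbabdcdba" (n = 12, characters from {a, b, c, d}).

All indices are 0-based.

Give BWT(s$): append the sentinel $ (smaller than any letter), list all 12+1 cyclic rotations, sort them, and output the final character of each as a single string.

abcbdba$abdcb

rank  rotation       last
    0  $bcabbabdcdba  a
    1  a$bcabbabdcdb  b
    2  abbabdcdba$bc  c
    3  abdcdba$bcabb  b
    4  ba$bcabbabdcd  d
    5  babdcdba$bcab  b
    6  bbabdcdba$bca  a
    7  bcabbabdcdba$  $
    8  bdcdba$bcabba  a
    9  cabbabdcdba$b  b
   10  cdba$bcabbabd  d
   11  dba$bcabbabdc  c
   12  dcdba$bcabbab  b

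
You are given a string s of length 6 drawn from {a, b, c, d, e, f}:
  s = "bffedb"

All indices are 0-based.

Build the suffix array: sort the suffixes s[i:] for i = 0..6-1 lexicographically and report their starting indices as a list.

[5, 0, 4, 3, 2, 1]

rank→(start, suffix):
  0 → (5, 'b')
  1 → (0, 'bffedb')
  2 → (4, 'db')
  3 → (3, 'edb')
  4 → (2, 'fedb')
  5 → (1, 'ffedb')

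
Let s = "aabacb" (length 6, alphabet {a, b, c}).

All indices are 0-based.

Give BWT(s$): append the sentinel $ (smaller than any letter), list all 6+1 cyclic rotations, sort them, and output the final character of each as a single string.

rank  rotation last
    0  $aabacb  b
    1  aabacb$  $
    2  abacb$a  a
    3  acb$aab  b
    4  b$aabac  c
    5  bacb$aa  a
    6  cb$aaba  a

b$abcaa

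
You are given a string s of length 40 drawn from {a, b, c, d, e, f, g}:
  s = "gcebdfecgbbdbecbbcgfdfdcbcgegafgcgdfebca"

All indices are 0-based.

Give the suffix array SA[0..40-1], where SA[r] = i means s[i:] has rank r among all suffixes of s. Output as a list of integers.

rank | idx | suffix
   0 |  39 | a
   1 |  29 | afgcgdfebca
   2 |  15 | bbcgfdfdcbcgegafgcgdfebca
   3 |   9 | bbdbecbbcgfdfdcbcgegafgcgdfebca
   4 |  37 | bca
   5 |  24 | bcgegafgcgdfebca
   6 |  16 | bcgfdfdcbcgegafgcgdfebca
   7 |  10 | bdbecbbcgfdfdcbcgegafgcgdfebca
   8 |   3 | bdfecgbbdbecbbcgfdfdcbcgegafgcgdfebca
   9 |  12 | becbbcgfdfdcbcgegafgcgdfebca
  10 |  38 | ca
  11 |  14 | cbbcgfdfdcbcgegafgcgdfebca
  12 |  23 | cbcgegafgcgdfebca
  13 |   1 | cebdfecgbbdbecbbcgfdfdcbcgegafgcgdfebca
  14 |   7 | cgbbdbecbbcgfdfdcbcgegafgcgdfebca
  15 |  32 | cgdfebca
  16 |  25 | cgegafgcgdfebca
  17 |  17 | cgfdfdcbcgegafgcgdfebca
  18 |  11 | dbecbbcgfdfdcbcgegafgcgdfebca
  19 |  22 | dcbcgegafgcgdfebca
  20 |  20 | dfdcbcgegafgcgdfebca
  21 |  34 | dfebca
  22 |   4 | dfecgbbdbecbbcgfdfdcbcgegafgcgdfebca
  23 |  36 | ebca
  24 |   2 | ebdfecgbbdbecbbcgfdfdcbcgegafgcgdfebca
  25 |  13 | ecbbcgfdfdcbcgegafgcgdfebca
  26 |   6 | ecgbbdbecbbcgfdfdcbcgegafgcgdfebca
  27 |  27 | egafgcgdfebca
  28 |  21 | fdcbcgegafgcgdfebca
  29 |  19 | fdfdcbcgegafgcgdfebca
  30 |  35 | febca
  31 |   5 | fecgbbdbecbbcgfdfdcbcgegafgcgdfebca
  32 |  30 | fgcgdfebca
  33 |  28 | gafgcgdfebca
  34 |   8 | gbbdbecbbcgfdfdcbcgegafgcgdfebca
  35 |   0 | gcebdfecgbbdbecbbcgfdfdcbcgegafgcgdfebca
  36 |  31 | gcgdfebca
  37 |  33 | gdfebca
  38 |  26 | gegafgcgdfebca
  39 |  18 | gfdfdcbcgegafgcgdfebca

[39, 29, 15, 9, 37, 24, 16, 10, 3, 12, 38, 14, 23, 1, 7, 32, 25, 17, 11, 22, 20, 34, 4, 36, 2, 13, 6, 27, 21, 19, 35, 5, 30, 28, 8, 0, 31, 33, 26, 18]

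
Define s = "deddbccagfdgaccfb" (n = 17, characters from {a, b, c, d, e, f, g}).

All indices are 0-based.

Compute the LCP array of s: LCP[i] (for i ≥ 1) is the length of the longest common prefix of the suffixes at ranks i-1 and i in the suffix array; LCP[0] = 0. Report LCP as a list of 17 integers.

sorted suffixes:
  #0 SA[0]=12  'accfb'
  #1 SA[1]=7  'agfdgaccfb'
  #2 SA[2]=16  'b'
  #3 SA[3]=4  'bccagfdgaccfb'
  #4 SA[4]=6  'cagfdgaccfb'
  #5 SA[5]=5  'ccagfdgaccfb'
  #6 SA[6]=13  'ccfb'
  #7 SA[7]=14  'cfb'
  #8 SA[8]=3  'dbccagfdgaccfb'
  #9 SA[9]=2  'ddbccagfdgaccfb'
  #10 SA[10]=0  'deddbccagfdgaccfb'
  #11 SA[11]=10  'dgaccfb'
  #12 SA[12]=1  'eddbccagfdgaccfb'
  #13 SA[13]=15  'fb'
  #14 SA[14]=9  'fdgaccfb'
  #15 SA[15]=11  'gaccfb'
  #16 SA[16]=8  'gfdgaccfb'

SA = [12, 7, 16, 4, 6, 5, 13, 14, 3, 2, 0, 10, 1, 15, 9, 11, 8]
rank  pair      lcp
   1  s[12:],s[7:]  1  'a'
   2  s[7:],s[16:]  0  ''
   3  s[16:],s[4:]  1  'b'
   4  s[4:],s[6:]  0  ''
   5  s[6:],s[5:]  1  'c'
   6  s[5:],s[13:]  2  'cc'
   7  s[13:],s[14:]  1  'c'
   8  s[14:],s[3:]  0  ''
   9  s[3:],s[2:]  1  'd'
  10  s[2:],s[0:]  1  'd'
  11  s[0:],s[10:]  1  'd'
  12  s[10:],s[1:]  0  ''
  13  s[1:],s[15:]  0  ''
  14  s[15:],s[9:]  1  'f'
  15  s[9:],s[11:]  0  ''
  16  s[11:],s[8:]  1  'g'

[0, 1, 0, 1, 0, 1, 2, 1, 0, 1, 1, 1, 0, 0, 1, 0, 1]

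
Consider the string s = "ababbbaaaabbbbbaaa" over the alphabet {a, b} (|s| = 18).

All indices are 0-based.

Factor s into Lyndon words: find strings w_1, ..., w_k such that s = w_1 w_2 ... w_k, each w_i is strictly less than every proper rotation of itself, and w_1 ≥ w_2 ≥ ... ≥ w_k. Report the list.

["ababbb", "aaaabbbbb", "a", "a", "a"]

emit factor 1: 'ababbb' (i=0, period=6)
emit factor 2: 'aaaabbbbb' (i=6, period=9)
emit factor 3: 'a' (i=15, period=1)
emit factor 4: 'a' (i=16, period=1)
emit factor 5: 'a' (i=17, period=1)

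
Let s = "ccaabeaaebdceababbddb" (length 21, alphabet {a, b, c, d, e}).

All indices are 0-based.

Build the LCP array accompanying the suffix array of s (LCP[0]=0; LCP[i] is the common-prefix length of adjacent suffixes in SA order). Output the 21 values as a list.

[0, 2, 1, 2, 2, 1, 0, 1, 1, 1, 2, 1, 0, 1, 1, 0, 1, 1, 0, 2, 1]

sorted suffixes:
  #0 SA[0]=2  'aabeaaebdceababbddb'
  #1 SA[1]=6  'aaebdceababbddb'
  #2 SA[2]=13  'ababbddb'
  #3 SA[3]=15  'abbddb'
  #4 SA[4]=3  'abeaaebdceababbddb'
  #5 SA[5]=7  'aebdceababbddb'
  #6 SA[6]=20  'b'
  #7 SA[7]=14  'babbddb'
  #8 SA[8]=16  'bbddb'
  #9 SA[9]=9  'bdceababbddb'
  #10 SA[10]=17  'bddb'
  #11 SA[11]=4  'beaaebdceababbddb'
  #12 SA[12]=1  'caabeaaebdceababbddb'
  #13 SA[13]=0  'ccaabeaaebdceababbddb'
  #14 SA[14]=11  'ceababbddb'
  #15 SA[15]=19  'db'
  #16 SA[16]=10  'dceababbddb'
  #17 SA[17]=18  'ddb'
  #18 SA[18]=5  'eaaebdceababbddb'
  #19 SA[19]=12  'eababbddb'
  #20 SA[20]=8  'ebdceababbddb'

SA = [2, 6, 13, 15, 3, 7, 20, 14, 16, 9, 17, 4, 1, 0, 11, 19, 10, 18, 5, 12, 8]
[i] adj suffixes → lcp
  [1] 2/6 → 2 ('aa')
  [2] 6/13 → 1 ('a')
  [3] 13/15 → 2 ('ab')
  [4] 15/3 → 2 ('ab')
  [5] 3/7 → 1 ('a')
  [6] 7/20 → 0 ('')
  [7] 20/14 → 1 ('b')
  [8] 14/16 → 1 ('b')
  [9] 16/9 → 1 ('b')
  [10] 9/17 → 2 ('bd')
  [11] 17/4 → 1 ('b')
  [12] 4/1 → 0 ('')
  [13] 1/0 → 1 ('c')
  [14] 0/11 → 1 ('c')
  [15] 11/19 → 0 ('')
  [16] 19/10 → 1 ('d')
  [17] 10/18 → 1 ('d')
  [18] 18/5 → 0 ('')
  [19] 5/12 → 2 ('ea')
  [20] 12/8 → 1 ('e')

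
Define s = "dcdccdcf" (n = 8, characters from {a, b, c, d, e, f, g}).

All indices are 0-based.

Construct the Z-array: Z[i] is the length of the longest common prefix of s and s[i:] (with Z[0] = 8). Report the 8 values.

Z[0]=8
i=1: i≥r, start 0; Z[1]=0
i=2: i≥r, start 0; Z[2]=2 extend→box=[2,4)
i=3: min(r-i=1, Z[1]=0)=0; Z[3]=0
i=4: i≥r, start 0; Z[4]=0
i=5: i≥r, start 0; Z[5]=2 extend→box=[5,7)
i=6: min(r-i=1, Z[1]=0)=0; Z[6]=0
i=7: i≥r, start 0; Z[7]=0

[8, 0, 2, 0, 0, 2, 0, 0]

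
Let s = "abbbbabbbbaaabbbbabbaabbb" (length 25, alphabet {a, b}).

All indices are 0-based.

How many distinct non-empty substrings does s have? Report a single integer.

241

sorted suffixes:
  #0 SA[0]=10  'aaabbbbabbaabbb'
  #1 SA[1]=20  'aabbb'
  #2 SA[2]=11  'aabbbbabbaabbb'
  #3 SA[3]=17  'abbaabbb'
  #4 SA[4]=21  'abbb'
  #5 SA[5]=5  'abbbbaaabbbbabbaabbb'
  #6 SA[6]=12  'abbbbabbaabbb'
  #7 SA[7]=0  'abbbbabbbbaaabbbbabbaabbb'
  #8 SA[8]=24  'b'
  #9 SA[9]=9  'baaabbbbabbaabbb'
  #10 SA[10]=19  'baabbb'
  #11 SA[11]=16  'babbaabbb'
  #12 SA[12]=4  'babbbbaaabbbbabbaabbb'
  #13 SA[13]=23  'bb'
  #14 SA[14]=8  'bbaaabbbbabbaabbb'
  #15 SA[15]=18  'bbaabbb'
  #16 SA[16]=15  'bbabbaabbb'
  #17 SA[17]=3  'bbabbbbaaabbbbabbaabbb'
  #18 SA[18]=22  'bbb'
  #19 SA[19]=7  'bbbaaabbbbabbaabbb'
  #20 SA[20]=14  'bbbabbaabbb'
  #21 SA[21]=2  'bbbabbbbaaabbbbabbaabbb'
  #22 SA[22]=6  'bbbbaaabbbbabbaabbb'
  #23 SA[23]=13  'bbbbabbaabbb'
  #24 SA[24]=1  'bbbbabbbbaaabbbbabbaabbb'

SA = [10, 20, 11, 17, 21, 5, 12, 0, 24, 9, 19, 16, 4, 23, 8, 18, 15, 3, 22, 7, 14, 2, 6, 13, 1]
[i] adj suffixes → lcp
  [1] 10/20 → 2 ('aa')
  [2] 20/11 → 5 ('aabbb')
  [3] 11/17 → 1 ('a')
  [4] 17/21 → 3 ('abb')
  [5] 21/5 → 4 ('abbb')
  [6] 5/12 → 6 ('abbbba')
  [7] 12/0 → 8 ('abbbbabb')
  [8] 0/24 → 0 ('')
  [9] 24/9 → 1 ('b')
  [10] 9/19 → 3 ('baa')
  [11] 19/16 → 2 ('ba')
  [12] 16/4 → 4 ('babb')
  [13] 4/23 → 1 ('b')
  [14] 23/8 → 2 ('bb')
  [15] 8/18 → 4 ('bbaa')
  [16] 18/15 → 3 ('bba')
  [17] 15/3 → 5 ('bbabb')
  [18] 3/22 → 2 ('bb')
  [19] 22/7 → 3 ('bbb')
  [20] 7/14 → 4 ('bbba')
  [21] 14/2 → 6 ('bbbabb')
  [22] 2/6 → 3 ('bbb')
  [23] 6/13 → 5 ('bbbba')
  [24] 13/1 → 7 ('bbbbabb')

n(n+1)/2 = 25·26/2 = 325
Σ LCP = 0 + 2 + 5 + 1 + 3 + 4 + 6 + 8 + 0 + 1 + 3 + 2 + 4 + 1 + 2 + 4 + 3 + 5 + 2 + 3 + 4 + 6 + 3 + 5 + 7 = 84
distinct = 325 − 84 = 241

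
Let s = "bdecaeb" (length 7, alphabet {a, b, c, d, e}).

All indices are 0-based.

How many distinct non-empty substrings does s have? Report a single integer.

rank | idx | suffix
   0 |   4 | aeb
   1 |   6 | b
   2 |   0 | bdecaeb
   3 |   3 | caeb
   4 |   1 | decaeb
   5 |   5 | eb
   6 |   2 | ecaeb

SA = [4, 6, 0, 3, 1, 5, 2]
i: (SA[i-1],SA[i]) lcp shared
  1: (4,6) 0 ''
  2: (6,0) 1 'b'
  3: (0,3) 0 ''
  4: (3,1) 0 ''
  5: (1,5) 0 ''
  6: (5,2) 1 'e'

n(n+1)/2 = 7·8/2 = 28
Σ LCP = 0 + 0 + 1 + 0 + 0 + 0 + 1 = 2
distinct = 28 − 2 = 26

26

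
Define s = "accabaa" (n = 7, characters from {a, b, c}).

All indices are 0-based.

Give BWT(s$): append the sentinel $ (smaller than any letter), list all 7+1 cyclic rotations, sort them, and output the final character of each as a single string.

aabc$aca

rank  rotation  last
    0  $accabaa  a
    1  a$accaba  a
    2  aa$accab  b
    3  abaa$acc  c
    4  accabaa$  $
    5  baa$acca  a
    6  cabaa$ac  c
    7  ccabaa$a  a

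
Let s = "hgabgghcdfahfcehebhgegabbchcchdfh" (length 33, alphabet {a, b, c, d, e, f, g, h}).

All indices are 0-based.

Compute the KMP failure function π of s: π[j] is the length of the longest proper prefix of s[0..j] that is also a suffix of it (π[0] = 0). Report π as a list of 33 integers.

[0, 0, 0, 0, 0, 0, 1, 0, 0, 0, 0, 1, 0, 0, 0, 1, 0, 0, 1, 2, 0, 0, 0, 0, 0, 0, 1, 0, 0, 1, 0, 0, 1]

π[0] = 0
j=1 s[j]='g': π[1]=0 (border '')
j=2 s[j]='a': π[2]=0 (border '')
j=3 s[j]='b': π[3]=0 (border '')
j=4 s[j]='g': π[4]=0 (border '')
j=5 s[j]='g': π[5]=0 (border '')
j=6 s[j]='h': π[6]=1 (border 'h')
j=7 s[j]='c': k: 1→0; π[7]=0 (border '')
j=8 s[j]='d': π[8]=0 (border '')
j=9 s[j]='f': π[9]=0 (border '')
j=10 s[j]='a': π[10]=0 (border '')
j=11 s[j]='h': π[11]=1 (border 'h')
j=12 s[j]='f': k: 1→0; π[12]=0 (border '')
j=13 s[j]='c': π[13]=0 (border '')
j=14 s[j]='e': π[14]=0 (border '')
j=15 s[j]='h': π[15]=1 (border 'h')
j=16 s[j]='e': k: 1→0; π[16]=0 (border '')
j=17 s[j]='b': π[17]=0 (border '')
j=18 s[j]='h': π[18]=1 (border 'h')
j=19 s[j]='g': π[19]=2 (border 'hg')
j=20 s[j]='e': k: 2→0; π[20]=0 (border '')
j=21 s[j]='g': π[21]=0 (border '')
j=22 s[j]='a': π[22]=0 (border '')
j=23 s[j]='b': π[23]=0 (border '')
j=24 s[j]='b': π[24]=0 (border '')
j=25 s[j]='c': π[25]=0 (border '')
j=26 s[j]='h': π[26]=1 (border 'h')
j=27 s[j]='c': k: 1→0; π[27]=0 (border '')
j=28 s[j]='c': π[28]=0 (border '')
j=29 s[j]='h': π[29]=1 (border 'h')
j=30 s[j]='d': k: 1→0; π[30]=0 (border '')
j=31 s[j]='f': π[31]=0 (border '')
j=32 s[j]='h': π[32]=1 (border 'h')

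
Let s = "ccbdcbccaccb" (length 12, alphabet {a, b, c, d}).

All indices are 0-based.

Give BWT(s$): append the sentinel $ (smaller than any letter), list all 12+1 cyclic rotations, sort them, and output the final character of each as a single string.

bccccccdcba$b

rank  rotation       last
    0  $ccbdcbccaccb  b
    1  accb$ccbdcbcc  c
    2  b$ccbdcbccacc  c
    3  bccaccb$ccbdc  c
    4  bdcbccaccb$cc  c
    5  caccb$ccbdcbc  c
    6  cb$ccbdcbccac  c
    7  cbccaccb$ccbd  d
    8  cbdcbccaccb$c  c
    9  ccaccb$ccbdcb  b
   10  ccb$ccbdcbcca  a
   11  ccbdcbccaccb$  $
   12  dcbccaccb$ccb  b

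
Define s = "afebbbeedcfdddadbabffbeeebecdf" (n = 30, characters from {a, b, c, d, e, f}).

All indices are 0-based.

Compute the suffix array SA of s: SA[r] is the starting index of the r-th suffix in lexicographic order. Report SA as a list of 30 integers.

[17, 14, 0, 16, 3, 4, 25, 5, 21, 18, 27, 9, 13, 15, 8, 12, 11, 28, 2, 24, 26, 7, 23, 6, 22, 29, 20, 10, 1, 19]

rank | idx | suffix
   0 |  17 | abffbeeebecdf
   1 |  14 | adbabffbeeebecdf
   2 |   0 | afebbbeedcfdddadbabffbeeebecdf
   3 |  16 | babffbeeebecdf
   4 |   3 | bbbeedcfdddadbabffbeeebecdf
   5 |   4 | bbeedcfdddadbabffbeeebecdf
   6 |  25 | becdf
   7 |   5 | beedcfdddadbabffbeeebecdf
   8 |  21 | beeebecdf
   9 |  18 | bffbeeebecdf
  10 |  27 | cdf
  11 |   9 | cfdddadbabffbeeebecdf
  12 |  13 | dadbabffbeeebecdf
  13 |  15 | dbabffbeeebecdf
  14 |   8 | dcfdddadbabffbeeebecdf
  15 |  12 | ddadbabffbeeebecdf
  16 |  11 | dddadbabffbeeebecdf
  17 |  28 | df
  18 |   2 | ebbbeedcfdddadbabffbeeebecdf
  19 |  24 | ebecdf
  20 |  26 | ecdf
  21 |   7 | edcfdddadbabffbeeebecdf
  22 |  23 | eebecdf
  23 |   6 | eedcfdddadbabffbeeebecdf
  24 |  22 | eeebecdf
  25 |  29 | f
  26 |  20 | fbeeebecdf
  27 |  10 | fdddadbabffbeeebecdf
  28 |   1 | febbbeedcfdddadbabffbeeebecdf
  29 |  19 | ffbeeebecdf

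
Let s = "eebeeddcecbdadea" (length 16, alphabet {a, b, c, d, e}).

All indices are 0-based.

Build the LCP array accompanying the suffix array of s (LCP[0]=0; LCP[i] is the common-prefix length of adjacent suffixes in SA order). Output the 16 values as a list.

[0, 1, 0, 1, 0, 1, 0, 1, 1, 1, 0, 1, 1, 1, 1, 2]

rank→(start, suffix):
  0 → (15, 'a')
  1 → (12, 'adea')
  2 → (10, 'bdadea')
  3 → (2, 'beeddcecbdadea')
  4 → (9, 'cbdadea')
  5 → (7, 'cecbdadea')
  6 → (11, 'dadea')
  7 → (6, 'dcecbdadea')
  8 → (5, 'ddcecbdadea')
  9 → (13, 'dea')
  10 → (14, 'ea')
  11 → (1, 'ebeeddcecbdadea')
  12 → (8, 'ecbdadea')
  13 → (4, 'eddcecbdadea')
  14 → (0, 'eebeeddcecbdadea')
  15 → (3, 'eeddcecbdadea')

SA = [15, 12, 10, 2, 9, 7, 11, 6, 5, 13, 14, 1, 8, 4, 0, 3]
rank  pair      lcp
   1  s[15:],s[12:]  1  'a'
   2  s[12:],s[10:]  0  ''
   3  s[10:],s[2:]  1  'b'
   4  s[2:],s[9:]  0  ''
   5  s[9:],s[7:]  1  'c'
   6  s[7:],s[11:]  0  ''
   7  s[11:],s[6:]  1  'd'
   8  s[6:],s[5:]  1  'd'
   9  s[5:],s[13:]  1  'd'
  10  s[13:],s[14:]  0  ''
  11  s[14:],s[1:]  1  'e'
  12  s[1:],s[8:]  1  'e'
  13  s[8:],s[4:]  1  'e'
  14  s[4:],s[0:]  1  'e'
  15  s[0:],s[3:]  2  'ee'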